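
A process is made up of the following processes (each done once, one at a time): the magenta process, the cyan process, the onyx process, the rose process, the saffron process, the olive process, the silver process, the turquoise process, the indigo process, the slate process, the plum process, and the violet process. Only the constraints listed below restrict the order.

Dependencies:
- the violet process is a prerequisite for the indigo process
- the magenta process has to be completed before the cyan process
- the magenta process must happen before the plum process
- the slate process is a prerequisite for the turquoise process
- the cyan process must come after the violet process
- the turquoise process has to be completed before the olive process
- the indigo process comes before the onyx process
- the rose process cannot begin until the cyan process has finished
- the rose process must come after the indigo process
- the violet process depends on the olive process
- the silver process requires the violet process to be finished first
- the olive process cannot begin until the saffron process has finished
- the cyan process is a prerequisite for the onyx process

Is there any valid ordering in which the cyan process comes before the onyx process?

The cyan process is actually forced before the onyx process by the constraints, so certainly some valid ordering has the cyan process first.

Yes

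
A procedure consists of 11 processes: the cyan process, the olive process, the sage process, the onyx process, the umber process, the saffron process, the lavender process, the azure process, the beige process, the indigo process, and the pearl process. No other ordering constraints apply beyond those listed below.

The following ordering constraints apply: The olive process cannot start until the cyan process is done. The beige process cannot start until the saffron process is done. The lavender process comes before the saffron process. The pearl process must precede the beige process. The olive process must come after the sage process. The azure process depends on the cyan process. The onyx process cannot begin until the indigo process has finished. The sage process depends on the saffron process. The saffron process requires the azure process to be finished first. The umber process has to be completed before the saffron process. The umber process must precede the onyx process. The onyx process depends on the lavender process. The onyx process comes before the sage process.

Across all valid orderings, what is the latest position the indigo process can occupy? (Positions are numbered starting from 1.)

8

Every process that must follow the indigo process has to come after it. Tracing all chains starting from the indigo process, those processes are: the olive process, the sage process, the onyx process — 3 in total.
With 3 mandatory successors out of 11 processes total, the latest slot for the indigo process is 11−3 = 8, and it's reachable by doing all non-successors before the indigo process.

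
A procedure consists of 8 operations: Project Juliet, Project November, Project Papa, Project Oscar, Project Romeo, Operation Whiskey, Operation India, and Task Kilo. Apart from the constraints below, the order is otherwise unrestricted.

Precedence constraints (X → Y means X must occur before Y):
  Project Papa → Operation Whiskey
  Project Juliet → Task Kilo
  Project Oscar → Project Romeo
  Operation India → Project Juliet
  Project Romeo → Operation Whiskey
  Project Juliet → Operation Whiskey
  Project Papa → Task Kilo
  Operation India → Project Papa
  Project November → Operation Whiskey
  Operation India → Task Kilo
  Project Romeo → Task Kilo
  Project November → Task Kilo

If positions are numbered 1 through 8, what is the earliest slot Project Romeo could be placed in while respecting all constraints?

The only operation forced before Project Romeo (directly or transitively) is Project Oscar.
With 1 mandatory predecessor, the earliest Project Romeo can sit is position 1+1 = 2, and placing just that one first achieves it.

2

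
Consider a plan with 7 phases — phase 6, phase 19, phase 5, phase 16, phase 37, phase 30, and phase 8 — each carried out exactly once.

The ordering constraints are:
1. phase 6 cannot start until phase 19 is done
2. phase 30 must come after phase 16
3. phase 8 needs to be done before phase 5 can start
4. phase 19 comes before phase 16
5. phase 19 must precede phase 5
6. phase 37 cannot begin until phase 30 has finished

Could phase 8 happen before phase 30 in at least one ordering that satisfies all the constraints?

Yes

Nothing in the constraints forces phase 30 before phase 8 — there is no chain from phase 30 to phase 8.
So a valid ordering placing phase 8 earlier than phase 30 exists.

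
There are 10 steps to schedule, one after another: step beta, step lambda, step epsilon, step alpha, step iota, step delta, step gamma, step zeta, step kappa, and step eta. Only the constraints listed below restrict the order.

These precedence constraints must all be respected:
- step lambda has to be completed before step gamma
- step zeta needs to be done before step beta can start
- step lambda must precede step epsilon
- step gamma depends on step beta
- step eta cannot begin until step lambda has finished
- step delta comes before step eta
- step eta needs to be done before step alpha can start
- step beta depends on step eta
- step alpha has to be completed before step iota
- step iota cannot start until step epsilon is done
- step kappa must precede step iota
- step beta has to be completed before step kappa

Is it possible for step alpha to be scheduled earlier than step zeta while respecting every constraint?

The constraints leave step alpha and step zeta unordered relative to each other; nothing requires step zeta earlier.
That means at least one valid schedule has step alpha before step zeta.

Yes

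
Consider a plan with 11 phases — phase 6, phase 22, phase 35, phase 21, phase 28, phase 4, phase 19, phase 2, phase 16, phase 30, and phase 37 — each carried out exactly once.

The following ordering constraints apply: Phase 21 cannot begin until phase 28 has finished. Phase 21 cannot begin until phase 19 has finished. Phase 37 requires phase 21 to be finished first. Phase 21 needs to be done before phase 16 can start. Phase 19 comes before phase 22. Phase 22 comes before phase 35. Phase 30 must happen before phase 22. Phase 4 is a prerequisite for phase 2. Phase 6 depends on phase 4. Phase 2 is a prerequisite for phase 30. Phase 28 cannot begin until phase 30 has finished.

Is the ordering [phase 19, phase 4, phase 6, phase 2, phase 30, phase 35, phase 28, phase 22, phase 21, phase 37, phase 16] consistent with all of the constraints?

Here phase 22 comes after phase 35.
That contradicts the constraint that phase 22 must precede phase 35.

No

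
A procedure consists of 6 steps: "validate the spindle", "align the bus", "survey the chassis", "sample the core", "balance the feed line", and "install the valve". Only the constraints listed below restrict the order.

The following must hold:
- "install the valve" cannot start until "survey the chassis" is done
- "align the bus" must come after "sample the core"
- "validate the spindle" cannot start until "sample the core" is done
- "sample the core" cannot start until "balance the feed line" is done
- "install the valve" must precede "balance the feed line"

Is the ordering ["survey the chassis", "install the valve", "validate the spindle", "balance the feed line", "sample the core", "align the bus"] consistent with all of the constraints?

No

The sequence places "validate the spindle" ahead of "sample the core".
Since "sample the core" is required before "validate the spindle", the ordering is invalid.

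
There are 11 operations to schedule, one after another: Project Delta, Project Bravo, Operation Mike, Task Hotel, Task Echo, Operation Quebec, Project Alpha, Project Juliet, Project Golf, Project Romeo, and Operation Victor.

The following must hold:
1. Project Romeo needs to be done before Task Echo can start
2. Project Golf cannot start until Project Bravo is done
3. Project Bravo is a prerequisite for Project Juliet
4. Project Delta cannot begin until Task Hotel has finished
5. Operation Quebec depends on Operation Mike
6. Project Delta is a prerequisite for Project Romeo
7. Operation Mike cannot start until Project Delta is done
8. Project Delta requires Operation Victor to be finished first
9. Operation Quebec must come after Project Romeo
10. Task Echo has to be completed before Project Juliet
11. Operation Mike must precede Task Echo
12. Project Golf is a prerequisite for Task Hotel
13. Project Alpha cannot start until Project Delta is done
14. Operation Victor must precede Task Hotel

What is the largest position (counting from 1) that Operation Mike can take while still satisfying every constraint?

The operations that are forced after Operation Mike, directly or by a chain of constraints, are Task Echo, Operation Quebec, Project Juliet. That's 3 operations.
So at least 3 operations follow Operation Mike, putting Operation Mike no later than position 8. That position is achievable by scheduling everything else first.

8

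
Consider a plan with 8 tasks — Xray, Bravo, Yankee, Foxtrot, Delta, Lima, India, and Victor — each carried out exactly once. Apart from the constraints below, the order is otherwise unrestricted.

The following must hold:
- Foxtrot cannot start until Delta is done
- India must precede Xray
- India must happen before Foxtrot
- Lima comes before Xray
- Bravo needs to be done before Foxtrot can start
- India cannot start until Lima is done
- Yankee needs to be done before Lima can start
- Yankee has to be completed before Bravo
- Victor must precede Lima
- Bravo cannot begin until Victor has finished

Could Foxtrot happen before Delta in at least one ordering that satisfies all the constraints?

No

The constraints give a chain Delta → Foxtrot, which forces Delta before Foxtrot.
Hence Foxtrot can never be scheduled before Delta.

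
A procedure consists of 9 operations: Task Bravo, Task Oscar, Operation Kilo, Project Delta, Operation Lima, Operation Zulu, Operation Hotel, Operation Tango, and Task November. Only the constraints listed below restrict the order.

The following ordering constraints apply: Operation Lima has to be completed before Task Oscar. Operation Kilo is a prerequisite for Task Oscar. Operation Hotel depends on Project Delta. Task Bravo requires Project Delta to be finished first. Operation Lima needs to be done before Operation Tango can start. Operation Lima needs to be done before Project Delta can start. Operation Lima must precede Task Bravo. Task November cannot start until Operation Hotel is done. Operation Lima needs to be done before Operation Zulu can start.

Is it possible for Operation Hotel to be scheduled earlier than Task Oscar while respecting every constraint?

Yes

Nothing in the constraints forces Task Oscar before Operation Hotel — there is no chain from Task Oscar to Operation Hotel.
That means at least one valid schedule has Operation Hotel before Task Oscar.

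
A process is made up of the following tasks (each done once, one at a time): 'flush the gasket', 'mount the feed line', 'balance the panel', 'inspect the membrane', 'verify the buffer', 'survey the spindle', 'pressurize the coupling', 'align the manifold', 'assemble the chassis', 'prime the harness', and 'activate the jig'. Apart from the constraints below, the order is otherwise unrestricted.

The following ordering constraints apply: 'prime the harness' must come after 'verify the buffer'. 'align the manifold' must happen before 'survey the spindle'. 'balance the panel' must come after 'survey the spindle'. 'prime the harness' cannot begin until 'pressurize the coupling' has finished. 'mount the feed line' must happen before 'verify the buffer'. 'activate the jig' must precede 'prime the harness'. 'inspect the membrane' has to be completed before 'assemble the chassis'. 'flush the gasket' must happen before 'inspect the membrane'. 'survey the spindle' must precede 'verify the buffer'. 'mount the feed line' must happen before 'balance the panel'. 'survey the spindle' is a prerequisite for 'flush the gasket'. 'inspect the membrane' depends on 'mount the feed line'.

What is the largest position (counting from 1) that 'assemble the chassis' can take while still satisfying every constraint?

Nothing depends on 'assemble the chassis', so it can be the final task, position 11.

11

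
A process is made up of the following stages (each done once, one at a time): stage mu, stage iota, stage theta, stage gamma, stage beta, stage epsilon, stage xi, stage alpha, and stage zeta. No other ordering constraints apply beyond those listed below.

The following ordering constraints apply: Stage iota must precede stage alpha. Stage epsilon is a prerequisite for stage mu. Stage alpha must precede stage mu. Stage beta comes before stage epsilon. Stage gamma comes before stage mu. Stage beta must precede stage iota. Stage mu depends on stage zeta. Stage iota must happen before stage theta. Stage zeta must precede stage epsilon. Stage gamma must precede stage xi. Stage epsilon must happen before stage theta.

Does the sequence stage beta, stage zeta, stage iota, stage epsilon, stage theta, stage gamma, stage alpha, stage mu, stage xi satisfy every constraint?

Checking each listed constraint against this order: for instance, stage zeta is in position 2 and stage mu in position 8, so that constraint holds — and the remaining constraints check out the same way.

Yes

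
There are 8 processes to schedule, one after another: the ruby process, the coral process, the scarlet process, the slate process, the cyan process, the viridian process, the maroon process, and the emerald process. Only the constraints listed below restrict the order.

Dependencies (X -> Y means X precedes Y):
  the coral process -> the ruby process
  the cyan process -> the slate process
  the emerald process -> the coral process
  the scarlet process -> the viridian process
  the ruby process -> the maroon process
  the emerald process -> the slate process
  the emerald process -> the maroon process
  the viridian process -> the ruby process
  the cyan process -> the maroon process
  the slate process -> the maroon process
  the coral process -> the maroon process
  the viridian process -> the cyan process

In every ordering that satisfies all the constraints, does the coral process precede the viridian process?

The coral process and the viridian process are not related by any chain of constraints.
A valid ordering placing the viridian process before the coral process exists, so the answer is no.

No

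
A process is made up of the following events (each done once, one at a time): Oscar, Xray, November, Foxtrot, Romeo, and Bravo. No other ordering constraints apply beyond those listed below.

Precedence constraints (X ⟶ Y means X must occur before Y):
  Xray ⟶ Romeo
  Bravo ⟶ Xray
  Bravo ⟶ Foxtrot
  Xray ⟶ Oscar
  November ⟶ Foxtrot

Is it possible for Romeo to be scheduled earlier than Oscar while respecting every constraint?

Yes

No chain of constraints runs from Oscar to Romeo, so Oscar is not required to come first.
That means at least one valid schedule has Romeo before Oscar.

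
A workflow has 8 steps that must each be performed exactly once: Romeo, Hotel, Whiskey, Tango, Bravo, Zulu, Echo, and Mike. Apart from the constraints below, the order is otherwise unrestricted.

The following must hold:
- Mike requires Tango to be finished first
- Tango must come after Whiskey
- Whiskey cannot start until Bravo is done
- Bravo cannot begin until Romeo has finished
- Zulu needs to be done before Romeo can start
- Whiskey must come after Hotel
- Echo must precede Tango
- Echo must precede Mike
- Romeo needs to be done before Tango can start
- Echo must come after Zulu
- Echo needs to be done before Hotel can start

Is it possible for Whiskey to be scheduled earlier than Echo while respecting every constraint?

No

Following Echo → Hotel → Whiskey, Echo must precede Whiskey in every valid ordering.
So no valid ordering can have Whiskey before Echo.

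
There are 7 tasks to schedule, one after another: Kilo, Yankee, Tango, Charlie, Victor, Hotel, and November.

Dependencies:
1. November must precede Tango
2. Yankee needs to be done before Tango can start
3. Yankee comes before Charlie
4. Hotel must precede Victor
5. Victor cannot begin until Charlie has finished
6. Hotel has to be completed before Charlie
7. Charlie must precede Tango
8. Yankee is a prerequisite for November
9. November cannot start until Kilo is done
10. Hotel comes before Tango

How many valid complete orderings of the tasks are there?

42

3 tasks have no prerequisites (Kilo, Yankee, Hotel), so any of them could come first.
Enumerating by repeatedly choosing an available task (one whose prerequisites are all placed) gives 42 distinct complete orderings.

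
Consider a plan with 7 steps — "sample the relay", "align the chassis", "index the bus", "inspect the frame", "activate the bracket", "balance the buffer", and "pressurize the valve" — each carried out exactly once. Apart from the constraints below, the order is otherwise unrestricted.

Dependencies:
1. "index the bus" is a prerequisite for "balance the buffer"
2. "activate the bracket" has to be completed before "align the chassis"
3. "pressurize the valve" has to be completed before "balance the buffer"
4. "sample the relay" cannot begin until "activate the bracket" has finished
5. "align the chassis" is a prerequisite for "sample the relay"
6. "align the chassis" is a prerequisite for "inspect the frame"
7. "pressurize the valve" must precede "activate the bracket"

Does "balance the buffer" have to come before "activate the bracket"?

"balance the buffer" and "activate the bracket" are not related by any chain of constraints.
So "balance the buffer" can come before "activate the bracket" or after — it is not forced.

No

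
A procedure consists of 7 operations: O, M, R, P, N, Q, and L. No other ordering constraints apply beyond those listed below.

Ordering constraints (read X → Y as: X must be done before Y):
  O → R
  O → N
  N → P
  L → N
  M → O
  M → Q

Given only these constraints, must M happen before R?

Yes

Following the dependencies: M → O → R.
That forces M before R in every valid schedule.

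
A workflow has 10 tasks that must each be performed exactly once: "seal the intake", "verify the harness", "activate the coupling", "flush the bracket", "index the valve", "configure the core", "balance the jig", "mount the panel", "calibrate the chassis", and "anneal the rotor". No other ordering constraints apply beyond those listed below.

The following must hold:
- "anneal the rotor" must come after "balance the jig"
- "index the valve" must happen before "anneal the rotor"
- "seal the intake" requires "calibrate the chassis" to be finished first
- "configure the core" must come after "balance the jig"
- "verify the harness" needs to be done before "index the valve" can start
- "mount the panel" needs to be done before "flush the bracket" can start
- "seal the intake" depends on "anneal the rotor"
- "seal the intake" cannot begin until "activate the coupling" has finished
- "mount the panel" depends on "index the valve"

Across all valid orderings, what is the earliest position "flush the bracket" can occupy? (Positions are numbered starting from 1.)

4

The tasks that are forced before "flush the bracket", directly or transitively, are "verify the harness", "index the valve", "mount the panel". That's 3 tasks.
So at minimum 3 tasks come before "flush the bracket", putting "flush the bracket" no earlier than position 4. That position is achievable by scheduling exactly those predecessors first.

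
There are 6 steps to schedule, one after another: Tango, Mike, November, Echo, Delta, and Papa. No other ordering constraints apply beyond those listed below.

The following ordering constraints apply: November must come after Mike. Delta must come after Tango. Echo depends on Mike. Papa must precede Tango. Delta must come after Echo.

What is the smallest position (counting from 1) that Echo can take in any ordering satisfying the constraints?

2

Working backwards through the constraints from Echo, its only required predecessor is Mike.
So at minimum 1 step comes before Echo, putting Echo no earlier than position 2. That position is achievable by scheduling exactly that predecessor first.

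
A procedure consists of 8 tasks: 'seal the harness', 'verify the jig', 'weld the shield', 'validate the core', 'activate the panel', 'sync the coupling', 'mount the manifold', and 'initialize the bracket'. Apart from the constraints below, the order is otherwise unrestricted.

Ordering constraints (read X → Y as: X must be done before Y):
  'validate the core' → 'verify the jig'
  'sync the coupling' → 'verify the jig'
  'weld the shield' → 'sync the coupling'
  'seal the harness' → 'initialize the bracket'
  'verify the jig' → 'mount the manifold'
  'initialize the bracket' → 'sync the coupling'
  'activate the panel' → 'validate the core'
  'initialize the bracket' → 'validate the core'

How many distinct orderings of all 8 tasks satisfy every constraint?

3 tasks have no prerequisites ('seal the harness', 'weld the shield', 'activate the panel'), so any of them could come first.
Counting all ways to extend the partial order to a total order gives 30.

30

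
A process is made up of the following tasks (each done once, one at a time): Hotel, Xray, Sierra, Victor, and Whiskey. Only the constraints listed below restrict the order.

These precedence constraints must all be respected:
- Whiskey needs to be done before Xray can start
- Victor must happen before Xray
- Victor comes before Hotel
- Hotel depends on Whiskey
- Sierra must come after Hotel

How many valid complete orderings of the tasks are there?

6

2 tasks have no prerequisites (Victor, Whiskey), so any of them could come first.
Counting all ways to extend the partial order to a total order gives 6.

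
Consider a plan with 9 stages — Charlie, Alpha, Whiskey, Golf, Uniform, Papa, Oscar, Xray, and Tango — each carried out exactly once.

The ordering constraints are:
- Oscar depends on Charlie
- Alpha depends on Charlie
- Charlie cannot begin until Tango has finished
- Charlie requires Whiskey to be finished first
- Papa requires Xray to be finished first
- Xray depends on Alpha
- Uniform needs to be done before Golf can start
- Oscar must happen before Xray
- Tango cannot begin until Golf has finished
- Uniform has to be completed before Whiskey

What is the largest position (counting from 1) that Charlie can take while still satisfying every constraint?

5

Every stage that must follow Charlie has to come after it. Tracing all chains starting from Charlie, those stages are: Alpha, Papa, Oscar, Xray — 4 in total.
With 4 mandatory successors out of 9 stages total, the latest slot for Charlie is 9−4 = 5, and it's reachable by doing all non-successors before Charlie.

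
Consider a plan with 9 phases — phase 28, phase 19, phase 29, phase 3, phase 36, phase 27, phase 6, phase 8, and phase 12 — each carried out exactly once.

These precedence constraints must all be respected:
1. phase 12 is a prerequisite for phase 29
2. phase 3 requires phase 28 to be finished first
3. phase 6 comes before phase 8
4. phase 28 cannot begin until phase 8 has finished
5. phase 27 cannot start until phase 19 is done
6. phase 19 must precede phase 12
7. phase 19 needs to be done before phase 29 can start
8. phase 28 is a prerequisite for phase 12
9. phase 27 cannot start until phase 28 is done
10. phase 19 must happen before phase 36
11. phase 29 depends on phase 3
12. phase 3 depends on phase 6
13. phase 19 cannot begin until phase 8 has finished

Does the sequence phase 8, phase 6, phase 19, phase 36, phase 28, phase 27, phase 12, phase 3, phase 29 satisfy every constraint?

The sequence places phase 8 ahead of phase 6.
That contradicts the constraint that phase 6 must precede phase 8.

No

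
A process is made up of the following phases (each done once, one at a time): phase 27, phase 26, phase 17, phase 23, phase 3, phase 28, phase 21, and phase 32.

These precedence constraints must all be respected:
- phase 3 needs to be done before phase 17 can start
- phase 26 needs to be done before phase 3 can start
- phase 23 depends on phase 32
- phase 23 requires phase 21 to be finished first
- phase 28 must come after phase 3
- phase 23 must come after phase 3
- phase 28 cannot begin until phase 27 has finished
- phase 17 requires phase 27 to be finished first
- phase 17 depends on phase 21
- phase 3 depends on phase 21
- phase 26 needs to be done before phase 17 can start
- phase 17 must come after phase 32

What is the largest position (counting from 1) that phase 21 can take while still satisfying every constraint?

Every phase that must follow phase 21 has to come after it. Tracing all chains starting from phase 21, those phases are: phase 17, phase 23, phase 3, phase 28 — 4 in total.
So at least 4 phases follow phase 21, putting phase 21 no later than position 4. That position is achievable by scheduling everything else first.

4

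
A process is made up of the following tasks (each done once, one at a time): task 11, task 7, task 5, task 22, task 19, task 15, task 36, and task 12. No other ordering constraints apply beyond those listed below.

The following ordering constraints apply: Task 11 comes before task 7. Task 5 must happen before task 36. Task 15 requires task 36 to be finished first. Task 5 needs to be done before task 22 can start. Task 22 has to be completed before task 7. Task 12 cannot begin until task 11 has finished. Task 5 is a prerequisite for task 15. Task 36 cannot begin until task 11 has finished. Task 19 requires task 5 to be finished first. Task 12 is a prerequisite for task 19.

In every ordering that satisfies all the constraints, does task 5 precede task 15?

Yes

Chaining the stated constraints: task 5 → task 15.
That forces task 5 before task 15 in every valid schedule.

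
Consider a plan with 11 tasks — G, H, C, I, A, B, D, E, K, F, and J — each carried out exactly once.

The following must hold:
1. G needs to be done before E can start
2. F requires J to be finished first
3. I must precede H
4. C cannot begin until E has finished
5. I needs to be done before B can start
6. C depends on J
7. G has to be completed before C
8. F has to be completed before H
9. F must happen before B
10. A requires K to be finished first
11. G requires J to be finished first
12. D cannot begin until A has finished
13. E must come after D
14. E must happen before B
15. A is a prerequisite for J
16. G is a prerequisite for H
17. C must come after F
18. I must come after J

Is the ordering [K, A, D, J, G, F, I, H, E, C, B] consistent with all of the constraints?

Checking each listed constraint against this order: for instance, J is in position 4 and C in position 10, so that constraint holds — and the remaining constraints check out the same way.

Yes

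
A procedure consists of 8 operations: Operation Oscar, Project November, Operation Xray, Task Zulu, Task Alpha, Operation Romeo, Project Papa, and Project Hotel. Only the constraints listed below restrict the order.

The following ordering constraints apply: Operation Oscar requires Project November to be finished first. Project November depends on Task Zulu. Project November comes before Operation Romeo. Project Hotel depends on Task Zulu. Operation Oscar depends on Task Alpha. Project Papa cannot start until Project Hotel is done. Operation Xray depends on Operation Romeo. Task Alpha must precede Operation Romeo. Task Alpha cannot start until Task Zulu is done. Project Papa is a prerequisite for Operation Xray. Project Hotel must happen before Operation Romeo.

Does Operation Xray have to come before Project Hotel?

No

In fact the dependencies run the other way: Project Hotel → Operation Romeo → Operation Xray.
So Operation Xray never precedes Project Hotel.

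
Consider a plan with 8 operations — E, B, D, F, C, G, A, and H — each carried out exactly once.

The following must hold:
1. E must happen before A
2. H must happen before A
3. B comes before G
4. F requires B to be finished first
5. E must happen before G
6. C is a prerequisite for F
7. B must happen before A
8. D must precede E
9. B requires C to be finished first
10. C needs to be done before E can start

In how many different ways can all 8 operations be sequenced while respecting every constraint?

232

The operations with no prerequisites are D, C, H; any of them can be placed first.
Systematically extending each partial ordering one operation at a time and counting, there are 232 complete orderings.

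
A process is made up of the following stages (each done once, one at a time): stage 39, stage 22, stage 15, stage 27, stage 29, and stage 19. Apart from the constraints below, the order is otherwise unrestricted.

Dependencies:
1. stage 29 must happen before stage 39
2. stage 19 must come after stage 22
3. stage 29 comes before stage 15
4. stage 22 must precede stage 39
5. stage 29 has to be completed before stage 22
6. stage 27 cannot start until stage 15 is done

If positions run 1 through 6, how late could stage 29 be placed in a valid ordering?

Every stage that must follow stage 29 has to come after it. Tracing all chains starting from stage 29, those stages are: stage 39, stage 22, stage 15, stage 27, stage 19 — 5 in total.
So at least 5 stages follow stage 29, putting stage 29 no later than position 1. That position is achievable by scheduling everything else first.

1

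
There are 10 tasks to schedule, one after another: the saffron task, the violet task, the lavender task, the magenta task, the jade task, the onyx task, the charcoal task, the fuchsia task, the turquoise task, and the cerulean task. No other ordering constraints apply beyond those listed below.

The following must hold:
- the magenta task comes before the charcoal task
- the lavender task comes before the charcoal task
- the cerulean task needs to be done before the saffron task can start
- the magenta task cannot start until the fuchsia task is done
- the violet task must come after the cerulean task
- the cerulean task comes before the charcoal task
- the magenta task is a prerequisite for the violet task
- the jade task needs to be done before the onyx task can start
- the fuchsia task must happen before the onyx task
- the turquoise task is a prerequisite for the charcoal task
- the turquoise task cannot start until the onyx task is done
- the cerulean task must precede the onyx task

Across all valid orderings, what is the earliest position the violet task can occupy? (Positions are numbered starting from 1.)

4

Every task that must precede the violet task has to come before it. Tracing all chains that end at the violet task, those tasks are: the magenta task, the fuchsia task, the cerulean task — 3 in total.
So at minimum 3 tasks come before the violet task, putting the violet task no earlier than position 4. That position is achievable by scheduling exactly those predecessors first.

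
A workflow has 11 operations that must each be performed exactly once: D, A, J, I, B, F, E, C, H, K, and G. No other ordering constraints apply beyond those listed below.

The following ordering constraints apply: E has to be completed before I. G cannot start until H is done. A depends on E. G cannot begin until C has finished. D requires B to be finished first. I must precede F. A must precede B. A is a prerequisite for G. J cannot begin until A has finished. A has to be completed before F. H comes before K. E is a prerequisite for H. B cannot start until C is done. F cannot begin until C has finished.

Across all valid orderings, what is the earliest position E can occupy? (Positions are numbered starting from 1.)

Nothing is required before E; it can be the very first operation.

1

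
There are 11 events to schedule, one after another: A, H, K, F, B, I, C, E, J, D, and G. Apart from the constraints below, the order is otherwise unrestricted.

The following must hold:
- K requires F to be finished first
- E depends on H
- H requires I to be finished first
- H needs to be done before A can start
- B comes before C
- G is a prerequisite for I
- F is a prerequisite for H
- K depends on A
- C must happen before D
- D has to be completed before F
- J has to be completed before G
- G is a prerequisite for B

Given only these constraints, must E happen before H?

In fact the dependencies run the other way: H → E.
So E does not have to come before H — it cannot.

No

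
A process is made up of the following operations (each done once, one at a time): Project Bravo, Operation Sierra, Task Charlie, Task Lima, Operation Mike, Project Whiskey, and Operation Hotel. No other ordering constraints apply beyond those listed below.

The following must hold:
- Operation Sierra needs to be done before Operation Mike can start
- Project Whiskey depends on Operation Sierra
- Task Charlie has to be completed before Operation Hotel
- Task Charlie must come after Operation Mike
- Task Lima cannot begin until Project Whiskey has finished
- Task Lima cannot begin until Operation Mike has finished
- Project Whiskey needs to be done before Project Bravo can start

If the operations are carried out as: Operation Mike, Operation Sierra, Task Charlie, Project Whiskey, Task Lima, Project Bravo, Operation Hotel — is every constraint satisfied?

No

The sequence places Operation Mike ahead of Operation Sierra.
Since Operation Sierra is required before Operation Mike, the ordering is invalid.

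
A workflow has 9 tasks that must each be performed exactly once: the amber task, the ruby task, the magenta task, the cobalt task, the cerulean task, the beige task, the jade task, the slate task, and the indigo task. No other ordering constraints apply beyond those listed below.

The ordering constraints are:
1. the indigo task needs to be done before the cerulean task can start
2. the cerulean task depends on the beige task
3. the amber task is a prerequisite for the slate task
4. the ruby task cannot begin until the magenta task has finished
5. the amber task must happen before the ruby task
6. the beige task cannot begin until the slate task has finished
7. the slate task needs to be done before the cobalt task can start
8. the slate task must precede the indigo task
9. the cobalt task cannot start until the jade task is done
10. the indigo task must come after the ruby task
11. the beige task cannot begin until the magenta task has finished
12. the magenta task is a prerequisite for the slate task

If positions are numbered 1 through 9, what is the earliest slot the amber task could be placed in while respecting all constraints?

Nothing is required before the amber task; it can be the very first task.

1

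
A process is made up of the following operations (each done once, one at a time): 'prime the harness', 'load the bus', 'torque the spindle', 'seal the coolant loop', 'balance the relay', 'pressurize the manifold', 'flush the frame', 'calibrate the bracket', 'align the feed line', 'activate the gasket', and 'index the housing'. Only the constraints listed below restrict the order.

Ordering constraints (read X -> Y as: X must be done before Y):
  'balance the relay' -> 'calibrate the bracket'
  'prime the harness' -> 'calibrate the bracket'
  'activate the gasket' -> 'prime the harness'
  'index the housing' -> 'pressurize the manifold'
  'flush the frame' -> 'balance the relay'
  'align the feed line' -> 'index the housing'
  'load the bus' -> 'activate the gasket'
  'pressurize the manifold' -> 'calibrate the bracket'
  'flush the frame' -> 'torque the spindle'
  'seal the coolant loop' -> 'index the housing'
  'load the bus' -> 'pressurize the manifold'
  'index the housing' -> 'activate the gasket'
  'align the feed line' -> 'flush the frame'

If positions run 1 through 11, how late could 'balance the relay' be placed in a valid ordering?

10

The only operation forced after 'balance the relay' (directly or by a chain) is 'calibrate the bracket'.
With 1 mandatory successor out of 11 operations total, the latest slot for 'balance the relay' is 11−1 = 10, and it's reachable by doing all non-successors before 'balance the relay'.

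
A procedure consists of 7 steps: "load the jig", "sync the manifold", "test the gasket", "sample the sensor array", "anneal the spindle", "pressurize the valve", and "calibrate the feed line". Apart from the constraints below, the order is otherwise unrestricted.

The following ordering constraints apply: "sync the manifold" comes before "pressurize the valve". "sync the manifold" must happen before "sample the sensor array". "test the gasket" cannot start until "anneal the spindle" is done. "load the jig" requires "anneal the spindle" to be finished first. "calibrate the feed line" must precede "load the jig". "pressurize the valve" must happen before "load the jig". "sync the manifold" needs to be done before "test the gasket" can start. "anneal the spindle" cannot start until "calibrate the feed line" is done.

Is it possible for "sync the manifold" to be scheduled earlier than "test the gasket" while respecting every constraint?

Every valid ordering already has "sync the manifold" before "test the gasket" (the constraints require it), so in particular at least one does.

Yes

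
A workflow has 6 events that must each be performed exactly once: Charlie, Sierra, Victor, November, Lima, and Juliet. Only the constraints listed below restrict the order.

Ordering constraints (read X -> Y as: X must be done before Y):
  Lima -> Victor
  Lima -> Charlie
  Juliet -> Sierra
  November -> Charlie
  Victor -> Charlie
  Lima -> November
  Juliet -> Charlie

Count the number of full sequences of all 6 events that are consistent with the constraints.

28

2 events have no prerequisites (Lima, Juliet), so any of them could come first.
Systematically extending each partial ordering one event at a time and counting, there are 28 complete orderings.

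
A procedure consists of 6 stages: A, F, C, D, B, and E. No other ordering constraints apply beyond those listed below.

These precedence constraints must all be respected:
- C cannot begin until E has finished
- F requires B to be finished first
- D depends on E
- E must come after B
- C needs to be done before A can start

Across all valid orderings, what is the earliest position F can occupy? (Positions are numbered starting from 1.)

The only stage forced before F (directly or transitively) is B.
So at minimum 1 stage comes before F, putting F no earlier than position 2. That position is achievable by scheduling exactly that predecessor first.

2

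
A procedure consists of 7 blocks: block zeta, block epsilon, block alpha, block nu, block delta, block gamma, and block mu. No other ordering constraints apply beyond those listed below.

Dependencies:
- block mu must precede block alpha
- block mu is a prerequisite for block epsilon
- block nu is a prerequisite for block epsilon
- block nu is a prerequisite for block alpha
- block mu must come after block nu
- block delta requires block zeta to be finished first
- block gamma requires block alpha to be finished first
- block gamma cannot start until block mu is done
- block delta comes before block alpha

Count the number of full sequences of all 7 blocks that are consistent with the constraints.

22

2 blocks have no prerequisites (block zeta, block nu), so any of them could come first.
Systematically extending each partial ordering one block at a time and counting, there are 22 complete orderings.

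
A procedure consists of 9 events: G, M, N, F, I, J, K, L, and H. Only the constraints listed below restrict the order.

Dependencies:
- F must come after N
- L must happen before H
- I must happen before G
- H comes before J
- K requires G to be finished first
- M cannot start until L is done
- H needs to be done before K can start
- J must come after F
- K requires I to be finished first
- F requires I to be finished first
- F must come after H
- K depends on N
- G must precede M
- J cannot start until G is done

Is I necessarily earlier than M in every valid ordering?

Yes

Following the dependencies: I → G → M.
That forces I before M in every valid schedule.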